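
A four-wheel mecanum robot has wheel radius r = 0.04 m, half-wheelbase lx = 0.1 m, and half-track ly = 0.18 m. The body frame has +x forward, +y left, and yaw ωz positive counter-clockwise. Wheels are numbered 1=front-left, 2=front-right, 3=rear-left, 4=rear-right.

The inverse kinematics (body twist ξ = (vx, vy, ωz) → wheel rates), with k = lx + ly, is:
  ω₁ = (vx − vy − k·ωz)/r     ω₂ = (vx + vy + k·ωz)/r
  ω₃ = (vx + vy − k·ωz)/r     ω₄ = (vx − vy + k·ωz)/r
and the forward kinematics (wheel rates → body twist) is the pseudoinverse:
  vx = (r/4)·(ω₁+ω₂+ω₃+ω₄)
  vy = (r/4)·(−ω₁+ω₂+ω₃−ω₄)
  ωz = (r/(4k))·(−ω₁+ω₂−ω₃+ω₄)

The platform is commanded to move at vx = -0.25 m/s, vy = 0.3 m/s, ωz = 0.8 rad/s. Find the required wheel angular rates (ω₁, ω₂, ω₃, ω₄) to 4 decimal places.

k = lx + ly = 0.1 + 0.18 = 0.2800;  k·ωz = 0.2800·0.8 = 0.2240
ω₁ (FL) = (vx − vy − k·ωz)/r = -0.7740/0.04 = -19.3500
ω₂ (FR) = (vx + vy + k·ωz)/r = 0.2740/0.04 = 6.8500
ω₃ (RL) = (vx + vy − k·ωz)/r = -0.1740/0.04 = -4.3500
ω₄ (RR) = (vx − vy + k·ωz)/r = -0.3260/0.04 = -8.1500

(-19.3500, 6.8500, -4.3500, -8.1500)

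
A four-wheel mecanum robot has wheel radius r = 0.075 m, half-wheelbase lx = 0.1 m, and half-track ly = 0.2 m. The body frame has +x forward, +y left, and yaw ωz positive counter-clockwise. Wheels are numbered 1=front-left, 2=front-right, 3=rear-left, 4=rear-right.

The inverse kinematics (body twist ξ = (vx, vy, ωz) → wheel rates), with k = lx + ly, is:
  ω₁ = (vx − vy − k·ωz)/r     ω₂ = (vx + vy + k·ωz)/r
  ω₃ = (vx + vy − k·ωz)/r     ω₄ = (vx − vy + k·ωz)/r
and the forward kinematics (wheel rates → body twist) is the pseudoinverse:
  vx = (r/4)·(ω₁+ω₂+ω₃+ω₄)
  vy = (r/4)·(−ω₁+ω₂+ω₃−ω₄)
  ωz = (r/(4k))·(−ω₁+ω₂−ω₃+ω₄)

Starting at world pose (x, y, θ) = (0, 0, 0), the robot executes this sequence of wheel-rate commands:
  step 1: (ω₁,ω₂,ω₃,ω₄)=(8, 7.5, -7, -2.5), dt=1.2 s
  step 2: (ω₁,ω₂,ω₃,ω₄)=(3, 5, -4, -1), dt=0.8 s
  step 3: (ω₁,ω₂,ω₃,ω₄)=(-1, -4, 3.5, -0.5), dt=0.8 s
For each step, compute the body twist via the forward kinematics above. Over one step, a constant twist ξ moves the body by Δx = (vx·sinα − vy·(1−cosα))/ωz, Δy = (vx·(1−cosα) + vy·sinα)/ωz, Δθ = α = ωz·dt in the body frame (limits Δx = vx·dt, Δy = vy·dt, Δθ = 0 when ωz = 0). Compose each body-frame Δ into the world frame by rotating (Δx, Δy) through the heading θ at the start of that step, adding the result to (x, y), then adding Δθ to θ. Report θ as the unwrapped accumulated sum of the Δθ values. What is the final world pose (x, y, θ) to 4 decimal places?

(0.1636, -0.0829, 0.2000)

step 1: ξ=(vx,vy,ωz)=(0.1125, -0.0938, 0.2500), dt=1.2 → body Δ=(0.1497, -0.0907, 0.3000) → world pose (0.1497, -0.0907, 0.3000)
step 2: ξ=(vx,vy,ωz)=(0.0562, -0.0187, 0.3125), dt=0.8 → body Δ=(0.0464, -0.0092, 0.2500) → world pose (0.1968, -0.0858, 0.5500)
step 3: ξ=(vx,vy,ωz)=(-0.0375, 0.0188, -0.4375), dt=0.8 → body Δ=(-0.0268, 0.0199, -0.3500) → world pose (0.1636, -0.0829, 0.2000)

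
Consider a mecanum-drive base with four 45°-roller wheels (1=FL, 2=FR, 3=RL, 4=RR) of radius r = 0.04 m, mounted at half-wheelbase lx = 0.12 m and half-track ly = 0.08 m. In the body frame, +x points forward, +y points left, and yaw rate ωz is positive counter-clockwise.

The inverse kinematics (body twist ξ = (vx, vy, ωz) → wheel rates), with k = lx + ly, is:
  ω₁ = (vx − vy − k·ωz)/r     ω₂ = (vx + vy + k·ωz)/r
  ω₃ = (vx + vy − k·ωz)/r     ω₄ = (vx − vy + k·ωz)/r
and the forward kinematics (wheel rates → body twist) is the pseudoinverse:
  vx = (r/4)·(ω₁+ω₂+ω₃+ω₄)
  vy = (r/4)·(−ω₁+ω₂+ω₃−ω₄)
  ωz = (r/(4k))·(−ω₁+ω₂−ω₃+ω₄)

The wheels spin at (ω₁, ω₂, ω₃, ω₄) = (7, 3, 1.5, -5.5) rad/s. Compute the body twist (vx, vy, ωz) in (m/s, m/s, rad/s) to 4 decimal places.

k = lx + ly = 0.12 + 0.08 = 0.2000
ω₁+ω₂+ω₃+ω₄ = 6.0000  →  vx = (0.04/4)·6.0000 = 0.0600
−ω₁+ω₂+ω₃−ω₄ = 3.0000  →  vy = (0.04/4)·3.0000 = 0.0300
−ω₁+ω₂−ω₃+ω₄ = -11.0000  →  ωz = (0.04/0.8000)·-11.0000 = -0.5500

(0.0600, 0.0300, -0.5500)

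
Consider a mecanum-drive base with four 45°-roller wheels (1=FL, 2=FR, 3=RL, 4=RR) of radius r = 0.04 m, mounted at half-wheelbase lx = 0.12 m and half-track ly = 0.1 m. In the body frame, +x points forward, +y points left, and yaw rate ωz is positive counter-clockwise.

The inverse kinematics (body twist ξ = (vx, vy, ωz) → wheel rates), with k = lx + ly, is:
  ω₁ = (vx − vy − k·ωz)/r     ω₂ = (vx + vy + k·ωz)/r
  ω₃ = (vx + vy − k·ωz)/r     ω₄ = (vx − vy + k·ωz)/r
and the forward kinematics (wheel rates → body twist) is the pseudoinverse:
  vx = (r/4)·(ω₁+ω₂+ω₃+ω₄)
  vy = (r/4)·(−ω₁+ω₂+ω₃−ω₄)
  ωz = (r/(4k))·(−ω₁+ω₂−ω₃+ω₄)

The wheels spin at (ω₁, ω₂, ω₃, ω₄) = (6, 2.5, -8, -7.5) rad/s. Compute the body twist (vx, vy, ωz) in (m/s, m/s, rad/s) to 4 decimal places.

k = lx + ly = 0.12 + 0.1 = 0.2200
ω₁+ω₂+ω₃+ω₄ = -7.0000  →  vx = (0.04/4)·-7.0000 = -0.0700
−ω₁+ω₂+ω₃−ω₄ = -4.0000  →  vy = (0.04/4)·-4.0000 = -0.0400
−ω₁+ω₂−ω₃+ω₄ = -3.0000  →  ωz = (0.04/0.8800)·-3.0000 = -0.1364

(-0.0700, -0.0400, -0.1364)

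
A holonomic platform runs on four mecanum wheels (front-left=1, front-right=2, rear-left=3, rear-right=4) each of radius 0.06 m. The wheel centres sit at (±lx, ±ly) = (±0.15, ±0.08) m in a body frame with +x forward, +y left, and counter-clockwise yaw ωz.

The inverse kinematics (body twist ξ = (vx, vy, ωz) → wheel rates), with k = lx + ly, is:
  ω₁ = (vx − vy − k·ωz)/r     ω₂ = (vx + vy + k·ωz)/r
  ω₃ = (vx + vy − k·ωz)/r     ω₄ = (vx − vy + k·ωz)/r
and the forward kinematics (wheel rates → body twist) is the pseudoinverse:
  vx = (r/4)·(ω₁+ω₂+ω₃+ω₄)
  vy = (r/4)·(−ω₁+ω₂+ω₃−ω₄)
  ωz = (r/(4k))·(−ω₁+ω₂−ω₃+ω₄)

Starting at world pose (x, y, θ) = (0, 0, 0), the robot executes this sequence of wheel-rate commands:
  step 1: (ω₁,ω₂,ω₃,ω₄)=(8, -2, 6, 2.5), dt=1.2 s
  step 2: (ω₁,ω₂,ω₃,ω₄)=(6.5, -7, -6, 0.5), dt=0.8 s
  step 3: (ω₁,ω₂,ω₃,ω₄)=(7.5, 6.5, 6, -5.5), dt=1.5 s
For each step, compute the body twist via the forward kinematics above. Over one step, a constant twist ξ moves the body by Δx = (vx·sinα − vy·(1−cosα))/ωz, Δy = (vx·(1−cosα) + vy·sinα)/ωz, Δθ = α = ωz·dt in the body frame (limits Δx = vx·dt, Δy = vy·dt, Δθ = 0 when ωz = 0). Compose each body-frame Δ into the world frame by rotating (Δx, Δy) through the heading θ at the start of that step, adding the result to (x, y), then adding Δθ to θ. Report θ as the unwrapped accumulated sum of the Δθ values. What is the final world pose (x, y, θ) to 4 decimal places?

(-0.0283, -0.6050, -2.6446)

step 1: ξ=(vx,vy,ωz)=(0.2175, -0.0975, -0.8804), dt=1.2 → body Δ=(0.1588, -0.2219, -1.0565) → world pose (0.1588, -0.2219, -1.0565)
step 2: ξ=(vx,vy,ωz)=(-0.0900, -0.3000, -0.4565), dt=0.8 → body Δ=(-0.1138, -0.2217, -0.3652) → world pose (-0.0902, -0.2320, -1.4217)
step 3: ξ=(vx,vy,ωz)=(0.2175, 0.1575, -0.8152), dt=1.5 → body Δ=(0.3781, 0.0058, -1.2228) → world pose (-0.0283, -0.6050, -2.6446)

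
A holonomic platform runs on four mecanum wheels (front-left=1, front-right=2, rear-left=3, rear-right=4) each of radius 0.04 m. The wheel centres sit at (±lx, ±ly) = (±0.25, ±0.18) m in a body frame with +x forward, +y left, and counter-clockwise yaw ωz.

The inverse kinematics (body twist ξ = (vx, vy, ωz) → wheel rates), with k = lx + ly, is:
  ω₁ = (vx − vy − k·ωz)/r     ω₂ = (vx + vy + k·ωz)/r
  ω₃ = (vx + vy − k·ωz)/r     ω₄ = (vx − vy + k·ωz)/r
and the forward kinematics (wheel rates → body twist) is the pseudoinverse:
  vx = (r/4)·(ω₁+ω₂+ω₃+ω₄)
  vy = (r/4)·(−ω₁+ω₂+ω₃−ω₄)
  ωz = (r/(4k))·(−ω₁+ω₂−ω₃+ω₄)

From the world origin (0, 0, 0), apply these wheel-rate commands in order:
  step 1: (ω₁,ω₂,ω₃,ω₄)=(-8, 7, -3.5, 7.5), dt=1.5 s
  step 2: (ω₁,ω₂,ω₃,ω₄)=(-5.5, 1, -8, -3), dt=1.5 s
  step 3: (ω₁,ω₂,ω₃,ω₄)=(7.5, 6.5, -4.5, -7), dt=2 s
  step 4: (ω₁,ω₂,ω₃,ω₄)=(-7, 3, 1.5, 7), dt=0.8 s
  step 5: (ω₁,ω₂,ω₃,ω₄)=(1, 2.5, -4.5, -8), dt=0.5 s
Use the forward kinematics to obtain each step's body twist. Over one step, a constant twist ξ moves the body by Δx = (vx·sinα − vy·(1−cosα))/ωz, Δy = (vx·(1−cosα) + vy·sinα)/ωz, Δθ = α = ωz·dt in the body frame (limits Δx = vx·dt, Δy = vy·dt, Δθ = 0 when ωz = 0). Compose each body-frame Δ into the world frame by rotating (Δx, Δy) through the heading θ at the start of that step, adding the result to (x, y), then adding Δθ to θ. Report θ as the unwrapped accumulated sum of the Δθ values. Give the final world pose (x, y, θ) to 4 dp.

step 1: ξ=(vx,vy,ωz)=(0.0300, 0.0400, 0.6047), dt=1.5 → body Δ=(0.0137, 0.0712, 0.9070) → world pose (0.0137, 0.0712, 0.9070)
step 2: ξ=(vx,vy,ωz)=(-0.1550, 0.0150, 0.2674), dt=1.5 → body Δ=(-0.2308, -0.0241, 0.4012) → world pose (-0.1095, -0.1255, 1.3081)
step 3: ξ=(vx,vy,ωz)=(0.0250, 0.0150, -0.0814), dt=2.0 → body Δ=(0.0522, 0.0258, -0.1628) → world pose (-0.1209, -0.0683, 1.1453)
step 4: ξ=(vx,vy,ωz)=(0.0450, 0.0450, 0.3605), dt=0.8 → body Δ=(0.0303, 0.0407, 0.2884) → world pose (-0.1454, -0.0239, 1.4337)
step 5: ξ=(vx,vy,ωz)=(-0.0900, 0.0500, -0.0465), dt=0.5 → body Δ=(-0.0447, 0.0255, -0.0233) → world pose (-0.1768, -0.0647, 1.4105)

(-0.1768, -0.0647, 1.4105)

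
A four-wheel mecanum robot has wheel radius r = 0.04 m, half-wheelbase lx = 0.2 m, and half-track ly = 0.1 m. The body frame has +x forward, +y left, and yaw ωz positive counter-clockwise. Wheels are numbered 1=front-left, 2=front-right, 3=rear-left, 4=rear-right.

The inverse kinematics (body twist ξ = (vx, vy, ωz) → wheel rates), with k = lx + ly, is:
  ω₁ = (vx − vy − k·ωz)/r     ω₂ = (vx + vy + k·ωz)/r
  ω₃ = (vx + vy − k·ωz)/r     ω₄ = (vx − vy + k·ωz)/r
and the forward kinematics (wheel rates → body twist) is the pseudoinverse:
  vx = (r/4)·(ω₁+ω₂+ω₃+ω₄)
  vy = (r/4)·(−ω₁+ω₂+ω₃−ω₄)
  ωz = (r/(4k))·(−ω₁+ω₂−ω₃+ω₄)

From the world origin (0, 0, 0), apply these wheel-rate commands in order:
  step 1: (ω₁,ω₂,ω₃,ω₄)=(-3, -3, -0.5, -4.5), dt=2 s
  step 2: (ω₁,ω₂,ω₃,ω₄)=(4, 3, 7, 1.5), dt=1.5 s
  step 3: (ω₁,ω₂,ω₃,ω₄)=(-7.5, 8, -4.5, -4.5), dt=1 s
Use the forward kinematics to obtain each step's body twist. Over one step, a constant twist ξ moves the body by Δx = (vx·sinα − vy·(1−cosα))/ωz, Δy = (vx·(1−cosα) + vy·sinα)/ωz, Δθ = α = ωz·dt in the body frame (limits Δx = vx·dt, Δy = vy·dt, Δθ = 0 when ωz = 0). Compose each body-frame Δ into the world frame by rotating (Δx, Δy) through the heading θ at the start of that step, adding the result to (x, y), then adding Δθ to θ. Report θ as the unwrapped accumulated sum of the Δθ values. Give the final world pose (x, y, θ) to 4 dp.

(0.0024, 0.2454, -0.0750)

step 1: ξ=(vx,vy,ωz)=(-0.1100, 0.0400, -0.1333), dt=2.0 → body Δ=(-0.2068, 0.1082, -0.2667) → world pose (-0.2068, 0.1082, -0.2667)
step 2: ξ=(vx,vy,ωz)=(0.1550, 0.0450, -0.2167), dt=1.5 → body Δ=(0.2393, 0.0289, -0.3250) → world pose (0.0317, 0.0730, -0.5917)
step 3: ξ=(vx,vy,ωz)=(-0.0850, 0.1550, 0.5167), dt=1.0 → body Δ=(-0.1204, 0.1267, 0.5167) → world pose (0.0024, 0.2454, -0.0750)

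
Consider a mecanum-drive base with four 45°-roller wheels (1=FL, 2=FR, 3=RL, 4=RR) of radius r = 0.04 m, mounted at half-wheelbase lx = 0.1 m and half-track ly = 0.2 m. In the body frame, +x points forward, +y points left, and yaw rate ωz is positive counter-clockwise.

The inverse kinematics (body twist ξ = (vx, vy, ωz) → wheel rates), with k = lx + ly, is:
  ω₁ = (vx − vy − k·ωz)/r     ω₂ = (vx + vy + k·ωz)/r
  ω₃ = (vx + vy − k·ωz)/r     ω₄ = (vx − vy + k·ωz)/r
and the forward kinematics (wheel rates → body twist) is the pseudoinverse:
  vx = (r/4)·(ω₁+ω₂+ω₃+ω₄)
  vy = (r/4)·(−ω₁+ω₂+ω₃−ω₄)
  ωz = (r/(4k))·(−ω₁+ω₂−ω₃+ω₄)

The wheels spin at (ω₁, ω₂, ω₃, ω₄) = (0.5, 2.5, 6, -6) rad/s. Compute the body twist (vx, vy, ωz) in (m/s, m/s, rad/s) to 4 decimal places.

k = lx + ly = 0.1 + 0.2 = 0.3000
ω₁+ω₂+ω₃+ω₄ = 3.0000  →  vx = (0.04/4)·3.0000 = 0.0300
−ω₁+ω₂+ω₃−ω₄ = 14.0000  →  vy = (0.04/4)·14.0000 = 0.1400
−ω₁+ω₂−ω₃+ω₄ = -10.0000  →  ωz = (0.04/1.2000)·-10.0000 = -0.3333

(0.0300, 0.1400, -0.3333)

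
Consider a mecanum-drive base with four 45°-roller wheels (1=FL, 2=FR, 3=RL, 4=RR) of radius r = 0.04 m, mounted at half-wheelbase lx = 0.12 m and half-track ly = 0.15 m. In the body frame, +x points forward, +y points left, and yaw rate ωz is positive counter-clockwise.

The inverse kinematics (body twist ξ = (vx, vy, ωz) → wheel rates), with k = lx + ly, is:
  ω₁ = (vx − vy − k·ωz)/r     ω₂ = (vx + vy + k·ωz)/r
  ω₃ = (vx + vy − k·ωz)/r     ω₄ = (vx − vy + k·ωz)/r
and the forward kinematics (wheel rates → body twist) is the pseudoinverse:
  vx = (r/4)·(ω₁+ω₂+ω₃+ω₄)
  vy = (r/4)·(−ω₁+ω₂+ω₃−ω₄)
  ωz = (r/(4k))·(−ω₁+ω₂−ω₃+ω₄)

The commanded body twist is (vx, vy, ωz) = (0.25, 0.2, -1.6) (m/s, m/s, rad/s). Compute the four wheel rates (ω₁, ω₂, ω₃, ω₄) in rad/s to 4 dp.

k = lx + ly = 0.12 + 0.15 = 0.2700;  k·ωz = 0.2700·-1.6 = -0.4320
ω₁ (FL) = (vx − vy − k·ωz)/r = 0.4820/0.04 = 12.0500
ω₂ (FR) = (vx + vy + k·ωz)/r = 0.0180/0.04 = 0.4500
ω₃ (RL) = (vx + vy − k·ωz)/r = 0.8820/0.04 = 22.0500
ω₄ (RR) = (vx − vy + k·ωz)/r = -0.3820/0.04 = -9.5500

(12.0500, 0.4500, 22.0500, -9.5500)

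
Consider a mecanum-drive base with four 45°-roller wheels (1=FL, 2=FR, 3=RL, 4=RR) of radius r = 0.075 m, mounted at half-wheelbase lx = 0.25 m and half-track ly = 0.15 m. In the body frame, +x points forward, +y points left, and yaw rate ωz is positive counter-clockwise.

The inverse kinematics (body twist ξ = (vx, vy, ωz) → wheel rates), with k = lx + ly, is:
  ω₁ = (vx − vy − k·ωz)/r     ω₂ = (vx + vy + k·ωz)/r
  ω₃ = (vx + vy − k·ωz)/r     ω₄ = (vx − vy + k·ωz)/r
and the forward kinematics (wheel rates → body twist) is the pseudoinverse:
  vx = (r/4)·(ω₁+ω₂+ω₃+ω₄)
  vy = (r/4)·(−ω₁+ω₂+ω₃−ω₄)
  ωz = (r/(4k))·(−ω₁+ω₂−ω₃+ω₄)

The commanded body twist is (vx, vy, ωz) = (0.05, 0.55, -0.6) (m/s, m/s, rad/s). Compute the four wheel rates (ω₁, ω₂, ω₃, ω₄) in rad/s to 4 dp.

k = lx + ly = 0.25 + 0.15 = 0.4000;  k·ωz = 0.4000·-0.6 = -0.2400
ω₁ (FL) = (vx − vy − k·ωz)/r = -0.2600/0.075 = -3.4667
ω₂ (FR) = (vx + vy + k·ωz)/r = 0.3600/0.075 = 4.8000
ω₃ (RL) = (vx + vy − k·ωz)/r = 0.8400/0.075 = 11.2000
ω₄ (RR) = (vx − vy + k·ωz)/r = -0.7400/0.075 = -9.8667

(-3.4667, 4.8000, 11.2000, -9.8667)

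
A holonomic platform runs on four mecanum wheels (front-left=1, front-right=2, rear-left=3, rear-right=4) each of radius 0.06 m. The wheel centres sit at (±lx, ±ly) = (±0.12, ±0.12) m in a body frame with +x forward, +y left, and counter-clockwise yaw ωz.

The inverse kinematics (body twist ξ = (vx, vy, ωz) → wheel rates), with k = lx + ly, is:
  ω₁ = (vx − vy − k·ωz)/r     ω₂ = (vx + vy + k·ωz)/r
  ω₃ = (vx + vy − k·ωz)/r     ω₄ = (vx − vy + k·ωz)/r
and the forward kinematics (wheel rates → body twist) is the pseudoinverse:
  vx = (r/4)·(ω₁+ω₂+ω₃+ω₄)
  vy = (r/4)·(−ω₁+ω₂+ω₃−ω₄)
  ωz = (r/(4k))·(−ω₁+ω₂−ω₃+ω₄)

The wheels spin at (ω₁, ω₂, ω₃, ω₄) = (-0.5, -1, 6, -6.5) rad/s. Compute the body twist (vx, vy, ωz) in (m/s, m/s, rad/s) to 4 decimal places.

(-0.0300, 0.1800, -0.8125)

k = lx + ly = 0.12 + 0.12 = 0.2400
ω₁+ω₂+ω₃+ω₄ = -2.0000  →  vx = (0.06/4)·-2.0000 = -0.0300
−ω₁+ω₂+ω₃−ω₄ = 12.0000  →  vy = (0.06/4)·12.0000 = 0.1800
−ω₁+ω₂−ω₃+ω₄ = -13.0000  →  ωz = (0.06/0.9600)·-13.0000 = -0.8125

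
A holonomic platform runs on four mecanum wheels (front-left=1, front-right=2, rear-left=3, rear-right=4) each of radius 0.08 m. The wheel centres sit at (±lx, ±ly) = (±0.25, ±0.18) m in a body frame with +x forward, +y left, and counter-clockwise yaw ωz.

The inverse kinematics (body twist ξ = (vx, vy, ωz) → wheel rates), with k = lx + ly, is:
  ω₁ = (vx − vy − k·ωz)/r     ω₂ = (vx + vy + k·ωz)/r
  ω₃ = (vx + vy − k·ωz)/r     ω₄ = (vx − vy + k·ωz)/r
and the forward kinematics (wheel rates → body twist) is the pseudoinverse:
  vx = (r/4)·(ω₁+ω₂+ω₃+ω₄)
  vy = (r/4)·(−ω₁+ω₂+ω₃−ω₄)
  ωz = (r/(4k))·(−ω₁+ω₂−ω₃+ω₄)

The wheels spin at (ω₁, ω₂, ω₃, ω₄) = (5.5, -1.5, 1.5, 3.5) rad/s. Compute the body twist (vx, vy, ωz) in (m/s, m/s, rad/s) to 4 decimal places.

k = lx + ly = 0.25 + 0.18 = 0.4300
ω₁+ω₂+ω₃+ω₄ = 9.0000  →  vx = (0.08/4)·9.0000 = 0.1800
−ω₁+ω₂+ω₃−ω₄ = -9.0000  →  vy = (0.08/4)·-9.0000 = -0.1800
−ω₁+ω₂−ω₃+ω₄ = -5.0000  →  ωz = (0.08/1.7200)·-5.0000 = -0.2326

(0.1800, -0.1800, -0.2326)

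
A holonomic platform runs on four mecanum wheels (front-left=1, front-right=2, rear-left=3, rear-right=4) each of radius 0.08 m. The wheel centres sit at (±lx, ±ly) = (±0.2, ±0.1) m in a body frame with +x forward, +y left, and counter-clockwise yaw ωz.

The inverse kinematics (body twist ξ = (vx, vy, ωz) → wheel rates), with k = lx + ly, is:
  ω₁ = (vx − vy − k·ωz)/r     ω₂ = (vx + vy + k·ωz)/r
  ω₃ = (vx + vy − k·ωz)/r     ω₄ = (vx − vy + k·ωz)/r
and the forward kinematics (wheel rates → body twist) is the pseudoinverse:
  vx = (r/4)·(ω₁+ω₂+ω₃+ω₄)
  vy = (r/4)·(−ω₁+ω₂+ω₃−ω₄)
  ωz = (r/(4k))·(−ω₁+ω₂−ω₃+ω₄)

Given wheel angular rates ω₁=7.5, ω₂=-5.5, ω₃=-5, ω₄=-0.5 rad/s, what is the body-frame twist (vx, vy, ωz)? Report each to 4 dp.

k = lx + ly = 0.2 + 0.1 = 0.3000
ω₁+ω₂+ω₃+ω₄ = -3.5000  →  vx = (0.08/4)·-3.5000 = -0.0700
−ω₁+ω₂+ω₃−ω₄ = -17.5000  →  vy = (0.08/4)·-17.5000 = -0.3500
−ω₁+ω₂−ω₃+ω₄ = -8.5000  →  ωz = (0.08/1.2000)·-8.5000 = -0.5667

(-0.0700, -0.3500, -0.5667)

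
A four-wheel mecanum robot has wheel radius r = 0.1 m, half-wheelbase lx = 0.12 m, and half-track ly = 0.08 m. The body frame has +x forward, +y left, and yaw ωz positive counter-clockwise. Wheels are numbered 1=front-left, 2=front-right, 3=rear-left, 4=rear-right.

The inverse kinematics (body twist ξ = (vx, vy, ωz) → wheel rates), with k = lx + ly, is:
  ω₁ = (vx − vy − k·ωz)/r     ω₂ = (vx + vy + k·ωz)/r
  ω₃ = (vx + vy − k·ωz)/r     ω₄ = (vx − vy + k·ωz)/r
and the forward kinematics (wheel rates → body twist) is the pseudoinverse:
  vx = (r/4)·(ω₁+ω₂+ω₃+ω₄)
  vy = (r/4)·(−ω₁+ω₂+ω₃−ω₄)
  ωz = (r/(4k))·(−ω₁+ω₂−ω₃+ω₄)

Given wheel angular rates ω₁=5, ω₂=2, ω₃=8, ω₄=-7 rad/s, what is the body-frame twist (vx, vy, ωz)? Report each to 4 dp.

k = lx + ly = 0.12 + 0.08 = 0.2000
ω₁+ω₂+ω₃+ω₄ = 8.0000  →  vx = (0.1/4)·8.0000 = 0.2000
−ω₁+ω₂+ω₃−ω₄ = 12.0000  →  vy = (0.1/4)·12.0000 = 0.3000
−ω₁+ω₂−ω₃+ω₄ = -18.0000  →  ωz = (0.1/0.8000)·-18.0000 = -2.2500

(0.2000, 0.3000, -2.2500)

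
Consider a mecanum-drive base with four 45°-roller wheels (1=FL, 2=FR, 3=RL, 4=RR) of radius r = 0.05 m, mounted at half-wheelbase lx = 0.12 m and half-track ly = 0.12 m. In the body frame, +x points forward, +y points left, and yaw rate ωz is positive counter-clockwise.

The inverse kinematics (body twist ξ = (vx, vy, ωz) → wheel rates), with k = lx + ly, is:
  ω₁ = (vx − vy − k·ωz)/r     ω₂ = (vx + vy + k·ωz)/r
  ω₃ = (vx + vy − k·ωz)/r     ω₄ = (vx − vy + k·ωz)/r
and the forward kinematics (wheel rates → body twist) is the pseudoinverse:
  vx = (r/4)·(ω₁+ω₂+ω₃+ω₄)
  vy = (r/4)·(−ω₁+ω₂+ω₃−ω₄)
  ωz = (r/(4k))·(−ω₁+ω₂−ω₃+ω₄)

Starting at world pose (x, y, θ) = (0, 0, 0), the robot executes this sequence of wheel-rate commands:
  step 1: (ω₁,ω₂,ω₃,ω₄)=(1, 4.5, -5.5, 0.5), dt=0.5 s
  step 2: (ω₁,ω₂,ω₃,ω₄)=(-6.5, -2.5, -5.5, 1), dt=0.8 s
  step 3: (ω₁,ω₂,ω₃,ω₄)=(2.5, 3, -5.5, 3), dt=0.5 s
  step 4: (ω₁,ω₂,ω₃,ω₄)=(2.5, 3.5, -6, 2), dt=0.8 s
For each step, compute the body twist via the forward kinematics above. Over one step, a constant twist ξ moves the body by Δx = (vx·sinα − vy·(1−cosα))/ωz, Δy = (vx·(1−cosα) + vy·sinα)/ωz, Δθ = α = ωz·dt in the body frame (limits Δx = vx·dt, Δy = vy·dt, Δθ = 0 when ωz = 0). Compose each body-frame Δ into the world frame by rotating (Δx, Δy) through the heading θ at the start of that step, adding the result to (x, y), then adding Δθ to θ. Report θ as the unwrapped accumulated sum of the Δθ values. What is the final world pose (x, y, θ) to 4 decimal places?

step 1: ξ=(vx,vy,ωz)=(0.0062, -0.0313, 0.4948), dt=0.5 → body Δ=(0.0050, -0.0151, 0.2474) → world pose (0.0050, -0.0151, 0.2474)
step 2: ξ=(vx,vy,ωz)=(-0.1688, -0.0312, 0.5469), dt=0.8 → body Δ=(-0.1254, -0.0533, 0.4375) → world pose (-0.1035, -0.0974, 0.6849)
step 3: ξ=(vx,vy,ωz)=(0.0375, -0.1000, 0.4688), dt=0.5 → body Δ=(0.0244, -0.0474, 0.2344) → world pose (-0.0546, -0.1187, 0.9193)
step 4: ξ=(vx,vy,ωz)=(0.0250, -0.0875, 0.4688), dt=0.8 → body Δ=(0.0325, -0.0647, 0.3750) → world pose (0.0165, -0.1320, 1.2943)

(0.0165, -0.1320, 1.2943)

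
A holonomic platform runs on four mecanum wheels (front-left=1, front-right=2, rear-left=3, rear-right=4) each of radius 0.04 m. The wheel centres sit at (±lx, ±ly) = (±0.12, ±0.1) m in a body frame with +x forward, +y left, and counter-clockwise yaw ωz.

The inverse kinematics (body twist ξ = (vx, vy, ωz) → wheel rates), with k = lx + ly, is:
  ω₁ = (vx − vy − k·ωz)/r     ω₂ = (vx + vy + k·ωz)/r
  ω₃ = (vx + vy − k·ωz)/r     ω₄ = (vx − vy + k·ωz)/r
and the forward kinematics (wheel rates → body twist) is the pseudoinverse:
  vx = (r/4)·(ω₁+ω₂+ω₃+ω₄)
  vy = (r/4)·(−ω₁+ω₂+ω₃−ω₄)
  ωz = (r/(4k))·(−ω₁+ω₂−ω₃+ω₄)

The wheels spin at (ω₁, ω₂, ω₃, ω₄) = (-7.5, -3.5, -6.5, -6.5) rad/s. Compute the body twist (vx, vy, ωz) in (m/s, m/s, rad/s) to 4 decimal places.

(-0.2400, 0.0400, 0.1818)

k = lx + ly = 0.12 + 0.1 = 0.2200
ω₁+ω₂+ω₃+ω₄ = -24.0000  →  vx = (0.04/4)·-24.0000 = -0.2400
−ω₁+ω₂+ω₃−ω₄ = 4.0000  →  vy = (0.04/4)·4.0000 = 0.0400
−ω₁+ω₂−ω₃+ω₄ = 4.0000  →  ωz = (0.04/0.8800)·4.0000 = 0.1818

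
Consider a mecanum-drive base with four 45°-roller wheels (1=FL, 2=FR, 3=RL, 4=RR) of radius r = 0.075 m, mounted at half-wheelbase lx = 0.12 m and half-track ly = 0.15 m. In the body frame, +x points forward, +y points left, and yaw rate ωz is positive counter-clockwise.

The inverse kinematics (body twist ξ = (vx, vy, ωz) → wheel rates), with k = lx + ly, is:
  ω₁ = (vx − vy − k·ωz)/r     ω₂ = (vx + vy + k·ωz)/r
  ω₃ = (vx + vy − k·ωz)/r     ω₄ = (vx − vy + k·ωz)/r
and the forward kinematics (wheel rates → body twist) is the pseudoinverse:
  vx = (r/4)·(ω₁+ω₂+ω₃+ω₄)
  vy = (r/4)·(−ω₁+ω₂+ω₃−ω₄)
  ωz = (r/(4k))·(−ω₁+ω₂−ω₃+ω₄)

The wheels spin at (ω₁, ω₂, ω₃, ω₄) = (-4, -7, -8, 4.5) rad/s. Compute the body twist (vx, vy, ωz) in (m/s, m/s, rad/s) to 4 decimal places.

k = lx + ly = 0.12 + 0.15 = 0.2700
ω₁+ω₂+ω₃+ω₄ = -14.5000  →  vx = (0.075/4)·-14.5000 = -0.2719
−ω₁+ω₂+ω₃−ω₄ = -15.5000  →  vy = (0.075/4)·-15.5000 = -0.2906
−ω₁+ω₂−ω₃+ω₄ = 9.5000  →  ωz = (0.075/1.0800)·9.5000 = 0.6597

(-0.2719, -0.2906, 0.6597)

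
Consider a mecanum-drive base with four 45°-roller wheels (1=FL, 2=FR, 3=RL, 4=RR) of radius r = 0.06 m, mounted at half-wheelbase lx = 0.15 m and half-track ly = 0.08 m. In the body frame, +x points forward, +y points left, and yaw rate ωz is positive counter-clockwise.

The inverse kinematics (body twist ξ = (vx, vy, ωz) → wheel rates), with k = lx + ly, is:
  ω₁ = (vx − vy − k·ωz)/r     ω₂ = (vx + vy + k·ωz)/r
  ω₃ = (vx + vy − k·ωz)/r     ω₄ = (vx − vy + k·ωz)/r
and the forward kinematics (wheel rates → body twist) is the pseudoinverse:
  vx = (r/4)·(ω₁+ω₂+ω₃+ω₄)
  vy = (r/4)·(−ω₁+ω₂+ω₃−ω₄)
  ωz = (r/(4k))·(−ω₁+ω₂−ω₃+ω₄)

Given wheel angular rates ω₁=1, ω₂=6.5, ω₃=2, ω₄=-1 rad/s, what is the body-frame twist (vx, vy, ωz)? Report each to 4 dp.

k = lx + ly = 0.15 + 0.08 = 0.2300
ω₁+ω₂+ω₃+ω₄ = 8.5000  →  vx = (0.06/4)·8.5000 = 0.1275
−ω₁+ω₂+ω₃−ω₄ = 8.5000  →  vy = (0.06/4)·8.5000 = 0.1275
−ω₁+ω₂−ω₃+ω₄ = 2.5000  →  ωz = (0.06/0.9200)·2.5000 = 0.1630

(0.1275, 0.1275, 0.1630)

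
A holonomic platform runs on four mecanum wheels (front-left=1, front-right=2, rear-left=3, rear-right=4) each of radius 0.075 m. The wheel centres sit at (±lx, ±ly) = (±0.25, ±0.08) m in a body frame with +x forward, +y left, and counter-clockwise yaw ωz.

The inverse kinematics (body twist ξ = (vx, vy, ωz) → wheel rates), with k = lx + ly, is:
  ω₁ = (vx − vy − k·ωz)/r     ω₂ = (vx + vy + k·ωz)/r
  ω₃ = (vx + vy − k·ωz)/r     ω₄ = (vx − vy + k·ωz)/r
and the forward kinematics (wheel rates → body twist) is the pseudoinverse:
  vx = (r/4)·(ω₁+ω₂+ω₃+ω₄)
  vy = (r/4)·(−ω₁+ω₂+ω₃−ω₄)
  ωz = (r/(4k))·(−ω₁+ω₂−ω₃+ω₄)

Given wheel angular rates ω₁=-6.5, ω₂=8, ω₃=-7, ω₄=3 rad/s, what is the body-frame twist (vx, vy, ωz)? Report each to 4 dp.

(-0.0469, 0.0844, 1.3920)

k = lx + ly = 0.25 + 0.08 = 0.3300
ω₁+ω₂+ω₃+ω₄ = -2.5000  →  vx = (0.075/4)·-2.5000 = -0.0469
−ω₁+ω₂+ω₃−ω₄ = 4.5000  →  vy = (0.075/4)·4.5000 = 0.0844
−ω₁+ω₂−ω₃+ω₄ = 24.5000  →  ωz = (0.075/1.3200)·24.5000 = 1.3920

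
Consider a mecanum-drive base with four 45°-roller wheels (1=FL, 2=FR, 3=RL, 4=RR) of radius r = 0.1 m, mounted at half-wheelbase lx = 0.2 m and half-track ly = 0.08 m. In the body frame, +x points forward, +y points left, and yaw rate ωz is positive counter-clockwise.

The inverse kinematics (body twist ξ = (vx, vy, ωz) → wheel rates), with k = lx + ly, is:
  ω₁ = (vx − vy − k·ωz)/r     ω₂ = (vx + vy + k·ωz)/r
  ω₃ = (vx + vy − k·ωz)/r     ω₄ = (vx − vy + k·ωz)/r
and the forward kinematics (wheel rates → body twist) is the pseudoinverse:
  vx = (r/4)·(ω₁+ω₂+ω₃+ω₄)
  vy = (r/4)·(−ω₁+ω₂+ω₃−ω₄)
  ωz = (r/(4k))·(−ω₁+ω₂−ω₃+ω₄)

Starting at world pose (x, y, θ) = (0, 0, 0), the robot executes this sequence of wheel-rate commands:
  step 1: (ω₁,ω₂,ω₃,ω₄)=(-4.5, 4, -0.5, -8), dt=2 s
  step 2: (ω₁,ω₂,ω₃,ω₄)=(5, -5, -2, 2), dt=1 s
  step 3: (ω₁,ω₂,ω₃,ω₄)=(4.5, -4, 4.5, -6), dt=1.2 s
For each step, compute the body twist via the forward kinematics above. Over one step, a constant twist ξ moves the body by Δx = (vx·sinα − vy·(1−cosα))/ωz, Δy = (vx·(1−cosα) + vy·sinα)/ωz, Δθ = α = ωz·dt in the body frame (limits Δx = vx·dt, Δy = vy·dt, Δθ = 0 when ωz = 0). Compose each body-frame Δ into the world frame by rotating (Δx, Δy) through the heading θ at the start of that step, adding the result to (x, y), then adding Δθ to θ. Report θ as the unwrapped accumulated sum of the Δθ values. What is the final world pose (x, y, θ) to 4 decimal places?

(-0.5054, 0.4456, -2.3929)

step 1: ξ=(vx,vy,ωz)=(-0.2250, 0.4000, 0.0893), dt=2.0 → body Δ=(-0.5189, 0.7557, 0.1786) → world pose (-0.5189, 0.7557, 0.1786)
step 2: ξ=(vx,vy,ωz)=(0.0000, -0.3500, -0.5357), dt=1.0 → body Δ=(-0.0915, -0.3335, -0.5357) → world pose (-0.5497, 0.4112, -0.3571)
step 3: ξ=(vx,vy,ωz)=(-0.0250, 0.0500, -1.6964), dt=1.2 → body Δ=(0.0295, 0.0477, -2.0357) → world pose (-0.5054, 0.4456, -2.3929)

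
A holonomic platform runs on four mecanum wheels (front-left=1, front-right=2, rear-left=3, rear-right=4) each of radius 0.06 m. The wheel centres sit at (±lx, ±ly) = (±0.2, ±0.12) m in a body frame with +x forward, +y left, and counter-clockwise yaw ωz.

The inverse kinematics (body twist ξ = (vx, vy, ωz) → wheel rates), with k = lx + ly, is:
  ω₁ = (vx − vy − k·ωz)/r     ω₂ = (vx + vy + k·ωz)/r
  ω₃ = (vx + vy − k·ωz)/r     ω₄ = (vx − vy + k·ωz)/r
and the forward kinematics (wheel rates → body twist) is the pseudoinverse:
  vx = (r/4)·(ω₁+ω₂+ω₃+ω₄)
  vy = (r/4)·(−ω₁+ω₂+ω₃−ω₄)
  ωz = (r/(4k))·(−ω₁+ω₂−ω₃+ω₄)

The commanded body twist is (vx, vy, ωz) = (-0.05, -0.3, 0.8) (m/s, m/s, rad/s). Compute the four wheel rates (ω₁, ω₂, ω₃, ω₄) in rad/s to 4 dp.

k = lx + ly = 0.2 + 0.12 = 0.3200;  k·ωz = 0.3200·0.8 = 0.2560
ω₁ (FL) = (vx − vy − k·ωz)/r = -0.0060/0.06 = -0.1000
ω₂ (FR) = (vx + vy + k·ωz)/r = -0.0940/0.06 = -1.5667
ω₃ (RL) = (vx + vy − k·ωz)/r = -0.6060/0.06 = -10.1000
ω₄ (RR) = (vx − vy + k·ωz)/r = 0.5060/0.06 = 8.4333

(-0.1000, -1.5667, -10.1000, 8.4333)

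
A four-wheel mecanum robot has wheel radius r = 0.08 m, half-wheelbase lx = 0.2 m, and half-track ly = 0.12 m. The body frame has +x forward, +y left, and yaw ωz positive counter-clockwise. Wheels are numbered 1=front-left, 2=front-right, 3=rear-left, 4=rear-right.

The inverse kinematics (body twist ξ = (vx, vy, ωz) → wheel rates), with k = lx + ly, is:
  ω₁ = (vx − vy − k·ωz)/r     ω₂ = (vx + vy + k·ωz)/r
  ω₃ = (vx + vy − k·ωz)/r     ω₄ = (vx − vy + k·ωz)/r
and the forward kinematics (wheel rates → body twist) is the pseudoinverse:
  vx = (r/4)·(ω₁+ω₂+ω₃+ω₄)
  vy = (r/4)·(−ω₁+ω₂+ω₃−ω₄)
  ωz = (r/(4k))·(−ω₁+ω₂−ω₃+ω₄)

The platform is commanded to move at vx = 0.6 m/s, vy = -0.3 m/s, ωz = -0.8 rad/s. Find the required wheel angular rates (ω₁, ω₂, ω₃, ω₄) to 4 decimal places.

(14.4500, 0.5500, 6.9500, 8.0500)

k = lx + ly = 0.2 + 0.12 = 0.3200;  k·ωz = 0.3200·-0.8 = -0.2560
ω₁ (FL) = (vx − vy − k·ωz)/r = 1.1560/0.08 = 14.4500
ω₂ (FR) = (vx + vy + k·ωz)/r = 0.0440/0.08 = 0.5500
ω₃ (RL) = (vx + vy − k·ωz)/r = 0.5560/0.08 = 6.9500
ω₄ (RR) = (vx − vy + k·ωz)/r = 0.6440/0.08 = 8.0500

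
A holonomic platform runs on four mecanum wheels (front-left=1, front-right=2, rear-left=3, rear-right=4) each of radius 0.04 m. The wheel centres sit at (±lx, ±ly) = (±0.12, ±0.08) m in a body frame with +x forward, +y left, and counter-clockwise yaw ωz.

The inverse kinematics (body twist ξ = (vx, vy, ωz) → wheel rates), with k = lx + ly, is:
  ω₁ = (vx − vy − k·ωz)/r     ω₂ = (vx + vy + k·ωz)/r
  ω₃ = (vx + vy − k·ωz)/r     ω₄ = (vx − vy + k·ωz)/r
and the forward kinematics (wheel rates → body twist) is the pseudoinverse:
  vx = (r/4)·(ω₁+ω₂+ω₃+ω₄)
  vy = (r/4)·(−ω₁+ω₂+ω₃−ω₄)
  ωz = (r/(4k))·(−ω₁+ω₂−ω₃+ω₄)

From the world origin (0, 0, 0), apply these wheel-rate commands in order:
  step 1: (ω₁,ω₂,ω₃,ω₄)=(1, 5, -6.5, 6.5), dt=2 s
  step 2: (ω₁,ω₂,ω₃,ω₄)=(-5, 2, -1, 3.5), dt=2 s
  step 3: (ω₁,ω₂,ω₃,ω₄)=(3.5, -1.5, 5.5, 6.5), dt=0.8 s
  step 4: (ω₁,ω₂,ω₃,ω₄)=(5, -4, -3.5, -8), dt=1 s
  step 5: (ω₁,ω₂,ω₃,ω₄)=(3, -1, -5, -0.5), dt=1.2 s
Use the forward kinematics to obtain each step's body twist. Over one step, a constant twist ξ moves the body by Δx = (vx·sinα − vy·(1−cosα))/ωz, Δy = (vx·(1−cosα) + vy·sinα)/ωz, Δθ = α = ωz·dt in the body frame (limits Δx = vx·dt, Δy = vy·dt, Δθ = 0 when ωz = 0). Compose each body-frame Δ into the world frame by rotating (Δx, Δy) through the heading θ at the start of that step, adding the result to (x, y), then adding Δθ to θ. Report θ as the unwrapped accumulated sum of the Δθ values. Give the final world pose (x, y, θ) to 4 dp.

step 1: ξ=(vx,vy,ωz)=(0.0600, -0.0900, 0.8500), dt=2.0 → body Δ=(0.1895, -0.0253, 1.7000) → world pose (0.1895, -0.0253, 1.7000)
step 2: ξ=(vx,vy,ωz)=(-0.0050, 0.0250, 0.5750), dt=2.0 → body Δ=(-0.0337, 0.0345, 1.1500) → world pose (0.1596, -0.0631, 2.8500)
step 3: ξ=(vx,vy,ωz)=(0.1400, -0.0600, -0.2000), dt=0.8 → body Δ=(0.1077, -0.0567, -0.1600) → world pose (0.0728, 0.0222, 2.6900)
step 4: ξ=(vx,vy,ωz)=(-0.1050, -0.0450, -0.6750), dt=1.0 → body Δ=(-0.1118, -0.0075, -0.6750) → world pose (0.1767, -0.0199, 2.0150)
step 5: ξ=(vx,vy,ωz)=(-0.0350, -0.0850, 0.0250), dt=1.2 → body Δ=(-0.0405, -0.1026, 0.0300) → world pose (0.2867, -0.0123, 2.0450)

(0.2867, -0.0123, 2.0450)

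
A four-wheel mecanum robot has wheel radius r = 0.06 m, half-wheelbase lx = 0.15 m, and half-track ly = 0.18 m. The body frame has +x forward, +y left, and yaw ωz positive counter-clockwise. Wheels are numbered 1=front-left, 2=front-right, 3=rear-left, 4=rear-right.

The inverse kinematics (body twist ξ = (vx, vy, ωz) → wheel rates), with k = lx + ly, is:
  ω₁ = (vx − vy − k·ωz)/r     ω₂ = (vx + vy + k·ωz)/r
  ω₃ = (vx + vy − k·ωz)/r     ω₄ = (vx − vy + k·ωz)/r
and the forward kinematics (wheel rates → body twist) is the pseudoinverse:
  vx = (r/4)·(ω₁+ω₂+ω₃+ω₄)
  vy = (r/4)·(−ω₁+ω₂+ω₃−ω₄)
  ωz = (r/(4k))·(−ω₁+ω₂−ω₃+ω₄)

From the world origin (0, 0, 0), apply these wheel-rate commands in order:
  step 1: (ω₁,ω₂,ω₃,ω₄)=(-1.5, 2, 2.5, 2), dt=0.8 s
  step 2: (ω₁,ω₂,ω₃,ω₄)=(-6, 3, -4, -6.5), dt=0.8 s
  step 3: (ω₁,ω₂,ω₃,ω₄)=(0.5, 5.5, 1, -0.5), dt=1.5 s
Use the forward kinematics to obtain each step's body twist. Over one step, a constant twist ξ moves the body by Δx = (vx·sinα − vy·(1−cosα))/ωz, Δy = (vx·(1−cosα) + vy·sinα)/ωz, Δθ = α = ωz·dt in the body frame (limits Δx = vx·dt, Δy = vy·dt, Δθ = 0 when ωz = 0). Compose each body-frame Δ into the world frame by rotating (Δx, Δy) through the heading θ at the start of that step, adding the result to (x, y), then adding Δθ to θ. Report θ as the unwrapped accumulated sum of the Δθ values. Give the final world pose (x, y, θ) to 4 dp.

(-0.0662, 0.3447, 0.5841)

step 1: ξ=(vx,vy,ωz)=(0.0750, 0.0600, 0.1364), dt=0.8 → body Δ=(0.0573, 0.0512, 0.1091) → world pose (0.0573, 0.0512, 0.1091)
step 2: ξ=(vx,vy,ωz)=(-0.2025, 0.1725, 0.2955), dt=0.8 → body Δ=(-0.1767, 0.1177, 0.2364) → world pose (-0.1312, 0.1489, 0.3455)
step 3: ξ=(vx,vy,ωz)=(0.0975, 0.0975, 0.1591), dt=1.5 → body Δ=(0.1275, 0.1622, 0.2386) → world pose (-0.0662, 0.3447, 0.5841)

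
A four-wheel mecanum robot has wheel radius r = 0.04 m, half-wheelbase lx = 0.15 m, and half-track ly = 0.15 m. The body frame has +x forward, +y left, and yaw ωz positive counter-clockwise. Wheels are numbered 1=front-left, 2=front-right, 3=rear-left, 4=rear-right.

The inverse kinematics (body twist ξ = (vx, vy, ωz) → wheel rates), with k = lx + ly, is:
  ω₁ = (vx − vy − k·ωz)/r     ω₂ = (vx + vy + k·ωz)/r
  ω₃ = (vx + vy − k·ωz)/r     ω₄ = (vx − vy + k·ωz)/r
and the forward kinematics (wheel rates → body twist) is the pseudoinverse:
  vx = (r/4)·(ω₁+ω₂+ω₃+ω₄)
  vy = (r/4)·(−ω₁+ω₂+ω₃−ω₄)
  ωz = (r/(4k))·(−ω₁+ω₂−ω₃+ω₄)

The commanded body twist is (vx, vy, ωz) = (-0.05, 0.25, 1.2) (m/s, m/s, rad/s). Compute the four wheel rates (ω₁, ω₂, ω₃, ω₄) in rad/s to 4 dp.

(-16.5000, 14.0000, -4.0000, 1.5000)

k = lx + ly = 0.15 + 0.15 = 0.3000;  k·ωz = 0.3000·1.2 = 0.3600
ω₁ (FL) = (vx − vy − k·ωz)/r = -0.6600/0.04 = -16.5000
ω₂ (FR) = (vx + vy + k·ωz)/r = 0.5600/0.04 = 14.0000
ω₃ (RL) = (vx + vy − k·ωz)/r = -0.1600/0.04 = -4.0000
ω₄ (RR) = (vx − vy + k·ωz)/r = 0.0600/0.04 = 1.5000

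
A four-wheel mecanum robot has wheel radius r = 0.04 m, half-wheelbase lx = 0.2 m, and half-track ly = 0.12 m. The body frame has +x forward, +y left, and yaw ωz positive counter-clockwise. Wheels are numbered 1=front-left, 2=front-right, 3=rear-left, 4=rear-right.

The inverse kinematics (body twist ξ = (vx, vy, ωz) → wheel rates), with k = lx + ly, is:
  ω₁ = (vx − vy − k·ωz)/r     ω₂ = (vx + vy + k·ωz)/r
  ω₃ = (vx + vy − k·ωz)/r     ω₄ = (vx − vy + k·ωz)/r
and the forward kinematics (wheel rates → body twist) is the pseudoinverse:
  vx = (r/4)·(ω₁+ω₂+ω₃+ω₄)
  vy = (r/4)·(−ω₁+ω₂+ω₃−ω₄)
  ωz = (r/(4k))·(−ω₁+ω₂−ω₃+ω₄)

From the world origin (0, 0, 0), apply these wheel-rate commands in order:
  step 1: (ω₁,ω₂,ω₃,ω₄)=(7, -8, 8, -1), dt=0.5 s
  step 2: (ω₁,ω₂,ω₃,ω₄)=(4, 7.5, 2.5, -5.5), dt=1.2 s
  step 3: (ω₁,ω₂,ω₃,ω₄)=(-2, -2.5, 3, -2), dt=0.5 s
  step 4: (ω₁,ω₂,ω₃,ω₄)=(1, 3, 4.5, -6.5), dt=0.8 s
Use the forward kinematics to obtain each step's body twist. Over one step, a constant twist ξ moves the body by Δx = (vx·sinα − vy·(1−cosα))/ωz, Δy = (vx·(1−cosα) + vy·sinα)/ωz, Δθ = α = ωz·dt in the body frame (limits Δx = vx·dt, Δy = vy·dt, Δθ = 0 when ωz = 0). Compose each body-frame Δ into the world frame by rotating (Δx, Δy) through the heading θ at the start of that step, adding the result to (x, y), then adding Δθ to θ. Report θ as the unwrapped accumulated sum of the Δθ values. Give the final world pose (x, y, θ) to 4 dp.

(0.2560, 0.1376, -0.8547)

step 1: ξ=(vx,vy,ωz)=(0.0600, -0.0600, -0.7500), dt=0.5 → body Δ=(0.0237, -0.0349, -0.3750) → world pose (0.0237, -0.0349, -0.3750)
step 2: ξ=(vx,vy,ωz)=(0.0850, 0.1150, -0.1406), dt=1.2 → body Δ=(0.1131, 0.1288, -0.1687) → world pose (0.1762, 0.0435, -0.5437)
step 3: ξ=(vx,vy,ωz)=(-0.0350, 0.0450, -0.1719), dt=0.5 → body Δ=(-0.0165, 0.0232, -0.0859) → world pose (0.1741, 0.0719, -0.6297)
step 4: ξ=(vx,vy,ωz)=(0.0200, 0.1300, -0.2812), dt=0.8 → body Δ=(0.0275, 0.1013, -0.2250) → world pose (0.2560, 0.1376, -0.8547)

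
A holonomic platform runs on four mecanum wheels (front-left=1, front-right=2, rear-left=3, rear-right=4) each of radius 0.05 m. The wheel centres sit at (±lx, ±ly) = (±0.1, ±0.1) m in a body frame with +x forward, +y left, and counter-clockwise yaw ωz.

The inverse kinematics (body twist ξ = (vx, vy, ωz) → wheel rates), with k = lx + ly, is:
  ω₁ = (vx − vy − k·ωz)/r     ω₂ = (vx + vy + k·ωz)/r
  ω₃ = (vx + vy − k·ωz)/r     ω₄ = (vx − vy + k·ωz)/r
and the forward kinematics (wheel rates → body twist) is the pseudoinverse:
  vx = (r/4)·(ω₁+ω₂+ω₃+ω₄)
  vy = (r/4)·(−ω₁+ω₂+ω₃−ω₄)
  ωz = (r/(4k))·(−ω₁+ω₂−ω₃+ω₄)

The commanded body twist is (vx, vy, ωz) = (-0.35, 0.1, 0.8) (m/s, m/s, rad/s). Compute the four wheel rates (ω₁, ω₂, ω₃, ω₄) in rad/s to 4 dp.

(-12.2000, -1.8000, -8.2000, -5.8000)

k = lx + ly = 0.1 + 0.1 = 0.2000;  k·ωz = 0.2000·0.8 = 0.1600
ω₁ (FL) = (vx − vy − k·ωz)/r = -0.6100/0.05 = -12.2000
ω₂ (FR) = (vx + vy + k·ωz)/r = -0.0900/0.05 = -1.8000
ω₃ (RL) = (vx + vy − k·ωz)/r = -0.4100/0.05 = -8.2000
ω₄ (RR) = (vx − vy + k·ωz)/r = -0.2900/0.05 = -5.8000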